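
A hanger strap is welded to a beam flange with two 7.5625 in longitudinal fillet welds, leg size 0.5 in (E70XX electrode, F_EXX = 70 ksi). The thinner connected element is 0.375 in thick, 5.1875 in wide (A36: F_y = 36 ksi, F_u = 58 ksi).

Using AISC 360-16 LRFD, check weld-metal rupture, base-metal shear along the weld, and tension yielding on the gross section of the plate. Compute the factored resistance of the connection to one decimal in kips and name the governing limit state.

Weld metal: throat = 0.707×0.5 = 0.3535 in, L = 2×7.5625 = 15.125 in. φR_n = 0.75 × 0.6 × 70 × 0.3535 × 15.125 = 168.4 kips.
Base metal shear (0.375 in plate): yield φR_n = 1.0×0.6×36×0.375×15.125 = 122.5 kips; rupture φR_n = 0.75×0.6×58×0.375×15.125 = 148.0 kips; take 122.5 kips (yield).
Tension yield (gross): A_g = 5.1875×0.375 = 1.9453 in². φR_n = 0.90 × 36 × 1.9453 = 63.0 kips.
Governing: min(168.4, 122.5, 63.0) = 63.0 kips → gross-section yield.

63.0 kips (gross-section yield governs)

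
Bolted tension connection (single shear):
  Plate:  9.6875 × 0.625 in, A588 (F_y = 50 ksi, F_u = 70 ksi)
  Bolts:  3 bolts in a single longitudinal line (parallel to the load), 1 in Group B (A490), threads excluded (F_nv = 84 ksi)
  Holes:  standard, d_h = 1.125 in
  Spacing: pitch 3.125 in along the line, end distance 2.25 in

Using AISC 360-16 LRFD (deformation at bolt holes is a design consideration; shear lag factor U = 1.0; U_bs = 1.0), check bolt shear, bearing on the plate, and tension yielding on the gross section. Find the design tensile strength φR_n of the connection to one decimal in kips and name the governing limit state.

Bolt shear: A_b = π(1)²/4 = 0.7854 in². φR_n = 0.75 × 84 × 0.7854 × 3 × 1 = 148.4 kips.
Bearing (0.625 in plate, F_u = 70 ksi): end bolts L_c = 2.25 − 1.125/2 = 1.6875, R_n = min(1.2×1.6875×0.625×70, 2.4×1×0.625×70) = 88.594 kips/bolt; interior L_c = 3.125 − 1.125 = 2, R_n = 105 kips/bolt. φR_n = 0.75 × (1×88.594 + 2×105) = 223.9 kips.
Tension yield (gross): A_g = 9.6875×0.625 = 6.0547 in². φR_n = 0.90 × 50 × 6.0547 = 272.5 kips.
Governing: min(148.4, 223.9, 272.5) = 148.4 kips → bolt shear.

148.4 kips (bolt shear governs)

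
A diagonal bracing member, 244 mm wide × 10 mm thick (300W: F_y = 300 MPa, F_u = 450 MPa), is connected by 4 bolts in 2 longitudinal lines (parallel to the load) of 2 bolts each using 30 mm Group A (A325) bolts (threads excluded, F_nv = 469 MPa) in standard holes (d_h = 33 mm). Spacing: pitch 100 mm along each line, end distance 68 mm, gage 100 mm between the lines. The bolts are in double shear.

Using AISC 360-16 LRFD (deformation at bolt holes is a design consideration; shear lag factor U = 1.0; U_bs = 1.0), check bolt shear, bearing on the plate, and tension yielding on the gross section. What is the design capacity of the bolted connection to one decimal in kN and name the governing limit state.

658.8 kN (gross-section yield governs)

Bolt shear: A_b = π(30)²/4 = 706.86 mm². φR_n = 0.75 × 469 × 706.86 × 4 × 2 = 1989.1 kN.
Bearing (10 mm plate, F_u = 450 MPa): end bolts L_c = 68 − 33/2 = 51.5, R_n = min(1.2×51.5×10×450, 2.4×30×10×450) = 278.1 kN/bolt; interior L_c = 100 − 33 = 67, R_n = 324 kN/bolt. φR_n = 0.75 × (2×278.1 + 2×324) = 903.2 kN.
Tension yield (gross): A_g = 244×10 = 2440 mm². φR_n = 0.90 × 300 × 2440 = 658.8 kN.
Governing: min(1989.1, 903.2, 658.8) = 658.8 kN → gross-section yield.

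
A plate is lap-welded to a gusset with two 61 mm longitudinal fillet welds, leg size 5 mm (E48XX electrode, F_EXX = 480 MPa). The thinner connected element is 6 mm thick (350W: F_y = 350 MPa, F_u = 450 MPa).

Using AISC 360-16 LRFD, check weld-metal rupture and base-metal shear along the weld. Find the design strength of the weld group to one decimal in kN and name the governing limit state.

93.2 kN (weld metal governs)

Weld metal: throat = 0.707×5 = 3.535 mm, L = 2×61 = 122 mm. φR_n = 0.75 × 0.6 × 480 × 3.535 × 122 = 93.2 kN.
Base metal shear (6 mm plate): yield φR_n = 1.0×0.6×350×6×122 = 153.7 kN; rupture φR_n = 0.75×0.6×450×6×122 = 148.2 kN; take 148.2 kN (rupture).
Governing: min(93.2, 148.2) = 93.2 kN → weld metal.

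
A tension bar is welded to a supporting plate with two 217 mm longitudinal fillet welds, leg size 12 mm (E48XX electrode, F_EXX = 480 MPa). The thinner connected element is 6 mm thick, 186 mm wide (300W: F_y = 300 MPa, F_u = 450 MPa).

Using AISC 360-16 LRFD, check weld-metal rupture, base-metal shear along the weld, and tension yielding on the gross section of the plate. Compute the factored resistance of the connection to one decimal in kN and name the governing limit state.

301.3 kN (gross-section yield governs)

Weld metal: throat = 0.707×12 = 8.484 mm, L = 2×217 = 434 mm. φR_n = 0.75 × 0.6 × 480 × 8.484 × 434 = 795.3 kN.
Base metal shear (6 mm plate): yield φR_n = 1.0×0.6×300×6×434 = 468.7 kN; rupture φR_n = 0.75×0.6×450×6×434 = 527.3 kN; take 468.7 kN (yield).
Tension yield (gross): A_g = 186×6 = 1116 mm². φR_n = 0.90 × 300 × 1116 = 301.3 kN.
Governing: min(795.3, 468.7, 301.3) = 301.3 kN → gross-section yield.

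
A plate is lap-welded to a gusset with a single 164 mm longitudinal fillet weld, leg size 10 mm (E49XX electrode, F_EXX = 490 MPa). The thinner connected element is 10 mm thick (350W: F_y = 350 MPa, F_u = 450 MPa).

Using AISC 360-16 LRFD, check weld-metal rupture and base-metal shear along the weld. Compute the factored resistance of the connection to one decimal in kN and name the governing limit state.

Weld metal: throat = 0.707×10 = 7.07 mm, L = 164 mm. φR_n = 0.75 × 0.6 × 490 × 7.07 × 164 = 255.7 kN.
Base metal shear (10 mm plate): yield φR_n = 1.0×0.6×350×10×164 = 344.4 kN; rupture φR_n = 0.75×0.6×450×10×164 = 332.1 kN; take 332.1 kN (rupture).
Governing: min(255.7, 332.1) = 255.7 kN → weld metal.

255.7 kN (weld metal governs)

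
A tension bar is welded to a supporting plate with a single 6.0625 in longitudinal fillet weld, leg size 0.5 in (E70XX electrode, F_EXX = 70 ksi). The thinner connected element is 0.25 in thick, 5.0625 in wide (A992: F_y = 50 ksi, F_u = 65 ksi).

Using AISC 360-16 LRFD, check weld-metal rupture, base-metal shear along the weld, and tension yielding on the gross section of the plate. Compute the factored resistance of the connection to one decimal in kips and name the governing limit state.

44.3 kips (base-metal shear governs)

Weld metal: throat = 0.707×0.5 = 0.3535 in, L = 6.0625 in. φR_n = 0.75 × 0.6 × 70 × 0.3535 × 6.0625 = 67.5 kips.
Base metal shear (0.25 in plate): yield φR_n = 1.0×0.6×50×0.25×6.0625 = 45.5 kips; rupture φR_n = 0.75×0.6×65×0.25×6.0625 = 44.3 kips; take 44.3 kips (rupture).
Tension yield (gross): A_g = 5.0625×0.25 = 1.2656 in². φR_n = 0.90 × 50 × 1.2656 = 57.0 kips.
Governing: min(67.5, 44.3, 57.0) = 44.3 kips → base-metal shear.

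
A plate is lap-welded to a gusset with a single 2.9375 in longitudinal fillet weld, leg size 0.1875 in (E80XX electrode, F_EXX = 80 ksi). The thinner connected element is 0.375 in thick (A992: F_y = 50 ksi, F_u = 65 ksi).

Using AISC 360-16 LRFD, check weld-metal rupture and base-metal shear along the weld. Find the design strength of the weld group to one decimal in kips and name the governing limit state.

Weld metal: throat = 0.707×0.1875 = 0.13256 in, L = 2.9375 in. φR_n = 0.75 × 0.6 × 80 × 0.13256 × 2.9375 = 14.0 kips.
Base metal shear (0.375 in plate): yield φR_n = 1.0×0.6×50×0.375×2.9375 = 33.0 kips; rupture φR_n = 0.75×0.6×65×0.375×2.9375 = 32.2 kips; take 32.2 kips (rupture).
Governing: min(14.0, 32.2) = 14.0 kips → weld metal.

14.0 kips (weld metal governs)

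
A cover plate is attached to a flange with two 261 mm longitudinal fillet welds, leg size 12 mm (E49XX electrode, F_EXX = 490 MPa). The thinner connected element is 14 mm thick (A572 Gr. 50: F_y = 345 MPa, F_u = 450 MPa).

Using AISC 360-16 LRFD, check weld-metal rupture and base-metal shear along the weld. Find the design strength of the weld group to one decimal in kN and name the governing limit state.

976.5 kN (weld metal governs)

Weld metal: throat = 0.707×12 = 8.484 mm, L = 2×261 = 522 mm. φR_n = 0.75 × 0.6 × 490 × 8.484 × 522 = 976.5 kN.
Base metal shear (14 mm plate): yield φR_n = 1.0×0.6×345×14×522 = 1512.8 kN; rupture φR_n = 0.75×0.6×450×14×522 = 1479.9 kN; take 1479.9 kN (rupture).
Governing: min(976.5, 1479.9) = 976.5 kN → weld metal.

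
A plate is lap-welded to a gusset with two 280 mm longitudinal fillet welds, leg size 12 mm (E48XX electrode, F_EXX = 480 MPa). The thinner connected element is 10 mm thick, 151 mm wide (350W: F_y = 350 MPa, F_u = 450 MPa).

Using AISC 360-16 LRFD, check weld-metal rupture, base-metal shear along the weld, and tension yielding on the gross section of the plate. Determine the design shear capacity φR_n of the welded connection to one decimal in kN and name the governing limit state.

475.7 kN (gross-section yield governs)

Weld metal: throat = 0.707×12 = 8.484 mm, L = 2×280 = 560 mm. φR_n = 0.75 × 0.6 × 480 × 8.484 × 560 = 1026.2 kN.
Base metal shear (10 mm plate): yield φR_n = 1.0×0.6×350×10×560 = 1176.0 kN; rupture φR_n = 0.75×0.6×450×10×560 = 1134.0 kN; take 1134.0 kN (rupture).
Tension yield (gross): A_g = 151×10 = 1510 mm². φR_n = 0.90 × 350 × 1510 = 475.7 kN.
Governing: min(1026.2, 1134.0, 475.7) = 475.7 kN → gross-section yield.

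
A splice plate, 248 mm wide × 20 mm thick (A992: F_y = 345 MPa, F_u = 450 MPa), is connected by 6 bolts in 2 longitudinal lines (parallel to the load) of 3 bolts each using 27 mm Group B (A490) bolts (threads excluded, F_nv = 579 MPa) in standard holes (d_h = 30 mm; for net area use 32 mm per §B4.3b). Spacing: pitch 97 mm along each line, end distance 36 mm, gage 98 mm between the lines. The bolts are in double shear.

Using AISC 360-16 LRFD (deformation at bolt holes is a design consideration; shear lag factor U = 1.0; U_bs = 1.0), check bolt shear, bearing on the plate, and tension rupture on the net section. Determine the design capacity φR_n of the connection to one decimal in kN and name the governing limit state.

Bolt shear: A_b = π(27)²/4 = 572.56 mm². φR_n = 0.75 × 579 × 572.56 × 6 × 2 = 2983.6 kN.
Bearing (20 mm plate, F_u = 450 MPa): end bolts L_c = 36 − 30/2 = 21, R_n = min(1.2×21×20×450, 2.4×27×20×450) = 226.8 kN/bolt; interior L_c = 97 − 30 = 67, R_n = 583.2 kN/bolt. φR_n = 0.75 × (2×226.8 + 4×583.2) = 2089.8 kN.
Tension rupture (net): A_n = (248 − 2×32)×20 = 3680 mm² (U = 1.0, A_e = A_n). φR_n = 0.75 × 450 × 3680 = 1242.0 kN.
Governing: min(2983.6, 2089.8, 1242.0) = 1242.0 kN → net-section rupture.

1242.0 kN (net-section rupture governs)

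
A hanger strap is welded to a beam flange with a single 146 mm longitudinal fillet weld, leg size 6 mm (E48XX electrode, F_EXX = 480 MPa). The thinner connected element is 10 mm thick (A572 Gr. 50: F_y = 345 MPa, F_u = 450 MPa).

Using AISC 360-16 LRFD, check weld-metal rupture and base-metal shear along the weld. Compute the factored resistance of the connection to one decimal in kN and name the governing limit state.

133.8 kN (weld metal governs)

Weld metal: throat = 0.707×6 = 4.242 mm, L = 146 mm. φR_n = 0.75 × 0.6 × 480 × 4.242 × 146 = 133.8 kN.
Base metal shear (10 mm plate): yield φR_n = 1.0×0.6×345×10×146 = 302.2 kN; rupture φR_n = 0.75×0.6×450×10×146 = 295.7 kN; take 295.7 kN (rupture).
Governing: min(133.8, 295.7) = 133.8 kN → weld metal.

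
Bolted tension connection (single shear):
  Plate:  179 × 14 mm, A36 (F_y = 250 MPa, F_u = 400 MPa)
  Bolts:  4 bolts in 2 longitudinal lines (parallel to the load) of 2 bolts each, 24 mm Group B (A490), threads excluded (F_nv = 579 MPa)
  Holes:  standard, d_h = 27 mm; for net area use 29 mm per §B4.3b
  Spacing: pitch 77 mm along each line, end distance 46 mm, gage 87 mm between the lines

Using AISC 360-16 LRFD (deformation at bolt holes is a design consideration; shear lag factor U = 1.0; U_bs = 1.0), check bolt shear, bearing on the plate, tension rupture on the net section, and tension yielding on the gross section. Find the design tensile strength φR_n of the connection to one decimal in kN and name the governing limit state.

Bolt shear: A_b = π(24)²/4 = 452.39 mm². φR_n = 0.75 × 579 × 452.39 × 4 × 1 = 785.8 kN.
Bearing (14 mm plate, F_u = 400 MPa): end bolts L_c = 46 − 27/2 = 32.5, R_n = min(1.2×32.5×14×400, 2.4×24×14×400) = 218.4 kN/bolt; interior L_c = 77 − 27 = 50, R_n = 322.56 kN/bolt. φR_n = 0.75 × (2×218.4 + 2×322.56) = 811.4 kN.
Tension rupture (net): A_n = (179 − 2×29)×14 = 1694 mm² (U = 1.0, A_e = A_n). φR_n = 0.75 × 400 × 1694 = 508.2 kN.
Tension yield (gross): A_g = 179×14 = 2506 mm². φR_n = 0.90 × 250 × 2506 = 563.9 kN.
Governing: min(785.8, 811.4, 508.2, 563.9) = 508.2 kN → net-section rupture.

508.2 kN (net-section rupture governs)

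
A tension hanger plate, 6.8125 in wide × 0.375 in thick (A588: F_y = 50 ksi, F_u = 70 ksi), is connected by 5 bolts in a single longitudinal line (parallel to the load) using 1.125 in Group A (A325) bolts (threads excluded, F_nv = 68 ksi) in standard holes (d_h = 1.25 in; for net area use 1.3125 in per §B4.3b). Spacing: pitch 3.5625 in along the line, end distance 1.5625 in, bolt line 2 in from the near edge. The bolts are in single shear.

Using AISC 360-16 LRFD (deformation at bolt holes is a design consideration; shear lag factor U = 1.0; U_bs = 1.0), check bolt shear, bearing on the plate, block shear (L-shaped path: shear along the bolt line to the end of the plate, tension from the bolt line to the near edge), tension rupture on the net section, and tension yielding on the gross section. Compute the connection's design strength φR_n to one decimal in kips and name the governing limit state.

108.3 kips (net-section rupture governs)

Bolt shear: A_b = π(1.125)²/4 = 0.99402 in². φR_n = 0.75 × 68 × 0.99402 × 5 × 1 = 253.5 kips.
Bearing (0.375 in plate, F_u = 70 ksi): end bolts L_c = 1.5625 − 1.25/2 = 0.9375, R_n = min(1.2×0.9375×0.375×70, 2.4×1.125×0.375×70) = 29.531 kips/bolt; interior L_c = 3.5625 − 1.25 = 2.3125, R_n = 70.875 kips/bolt. φR_n = 0.75 × (1×29.531 + 4×70.875) = 234.8 kips.
Block shear: shear path 1×[1.5625+4×3.5625] = 1×15.8125 in, A_gv = 5.9297, A_nv = 1×(15.8125 − 4.5×1.3125)×0.375 = 3.7148 in²; tension to near edge: (2 − 0.5×1.3125)×0.375 = 0.50391 in². R_n = min(0.6×70×3.7148, 0.6×50×5.9297) + 1.0×70×0.50391 = min(156.02, 177.89) + 35.274 = 191.29 kips. φR_n = 0.75 × 191.29 = 143.5 kips.
Tension rupture (net): A_n = (6.8125 − 1×1.3125)×0.375 = 2.0625 in² (U = 1.0, A_e = A_n). φR_n = 0.75 × 70 × 2.0625 = 108.3 kips.
Tension yield (gross): A_g = 6.8125×0.375 = 2.5547 in². φR_n = 0.90 × 50 × 2.5547 = 115.0 kips.
Governing: min(253.5, 234.8, 143.5, 108.3, 115.0) = 108.3 kips → net-section rupture.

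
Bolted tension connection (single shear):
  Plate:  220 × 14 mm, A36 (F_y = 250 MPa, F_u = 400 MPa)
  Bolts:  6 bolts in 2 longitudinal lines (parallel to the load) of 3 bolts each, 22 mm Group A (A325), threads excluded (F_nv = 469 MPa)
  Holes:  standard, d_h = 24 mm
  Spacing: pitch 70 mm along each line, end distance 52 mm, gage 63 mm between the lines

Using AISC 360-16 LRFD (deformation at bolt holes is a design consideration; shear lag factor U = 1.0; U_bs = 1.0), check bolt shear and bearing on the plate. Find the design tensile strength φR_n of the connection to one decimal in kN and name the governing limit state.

Bolt shear: A_b = π(22)²/4 = 380.13 mm². φR_n = 0.75 × 469 × 380.13 × 6 × 1 = 802.3 kN.
Bearing (14 mm plate, F_u = 400 MPa): end bolts L_c = 52 − 24/2 = 40, R_n = min(1.2×40×14×400, 2.4×22×14×400) = 268.8 kN/bolt; interior L_c = 70 − 24 = 46, R_n = 295.68 kN/bolt. φR_n = 0.75 × (2×268.8 + 4×295.68) = 1290.2 kN.
Governing: min(802.3, 1290.2) = 802.3 kN → bolt shear.

802.3 kN (bolt shear governs)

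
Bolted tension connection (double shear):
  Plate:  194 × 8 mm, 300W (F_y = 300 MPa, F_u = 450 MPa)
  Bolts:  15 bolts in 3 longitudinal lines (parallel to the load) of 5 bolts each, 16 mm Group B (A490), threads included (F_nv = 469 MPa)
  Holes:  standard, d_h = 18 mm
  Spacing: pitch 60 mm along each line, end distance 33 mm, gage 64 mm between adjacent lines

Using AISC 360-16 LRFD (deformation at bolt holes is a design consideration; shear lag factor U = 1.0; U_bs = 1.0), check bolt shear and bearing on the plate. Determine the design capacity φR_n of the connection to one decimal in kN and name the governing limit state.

Bolt shear: A_b = π(16)²/4 = 201.06 mm². φR_n = 0.75 × 469 × 201.06 × 15 × 2 = 2121.7 kN.
Bearing (8 mm plate, F_u = 450 MPa): end bolts L_c = 33 − 18/2 = 24, R_n = min(1.2×24×8×450, 2.4×16×8×450) = 103.68 kN/bolt; interior L_c = 60 − 18 = 42, R_n = 138.24 kN/bolt. φR_n = 0.75 × (3×103.68 + 12×138.24) = 1477.4 kN.
Governing: min(2121.7, 1477.4) = 1477.4 kN → bearing.

1477.4 kN (bearing governs)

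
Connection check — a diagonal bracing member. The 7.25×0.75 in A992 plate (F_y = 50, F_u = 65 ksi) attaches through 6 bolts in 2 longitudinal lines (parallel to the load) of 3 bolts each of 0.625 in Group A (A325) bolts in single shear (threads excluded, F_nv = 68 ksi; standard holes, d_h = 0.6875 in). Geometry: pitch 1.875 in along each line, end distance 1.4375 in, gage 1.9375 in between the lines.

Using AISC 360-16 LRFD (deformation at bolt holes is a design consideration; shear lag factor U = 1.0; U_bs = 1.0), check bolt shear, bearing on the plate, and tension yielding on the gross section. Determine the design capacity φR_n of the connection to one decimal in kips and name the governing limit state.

93.9 kips (bolt shear governs)

Bolt shear: A_b = π(0.625)²/4 = 0.3068 in². φR_n = 0.75 × 68 × 0.3068 × 6 × 1 = 93.9 kips.
Bearing (0.75 in plate, F_u = 65 ksi): end bolts L_c = 1.4375 − 0.6875/2 = 1.09375, R_n = min(1.2×1.09375×0.75×65, 2.4×0.625×0.75×65) = 63.984 kips/bolt; interior L_c = 1.875 − 0.6875 = 1.1875, R_n = 69.469 kips/bolt. φR_n = 0.75 × (2×63.984 + 4×69.469) = 304.4 kips.
Tension yield (gross): A_g = 7.25×0.75 = 5.4375 in². φR_n = 0.90 × 50 × 5.4375 = 244.7 kips.
Governing: min(93.9, 304.4, 244.7) = 93.9 kips → bolt shear.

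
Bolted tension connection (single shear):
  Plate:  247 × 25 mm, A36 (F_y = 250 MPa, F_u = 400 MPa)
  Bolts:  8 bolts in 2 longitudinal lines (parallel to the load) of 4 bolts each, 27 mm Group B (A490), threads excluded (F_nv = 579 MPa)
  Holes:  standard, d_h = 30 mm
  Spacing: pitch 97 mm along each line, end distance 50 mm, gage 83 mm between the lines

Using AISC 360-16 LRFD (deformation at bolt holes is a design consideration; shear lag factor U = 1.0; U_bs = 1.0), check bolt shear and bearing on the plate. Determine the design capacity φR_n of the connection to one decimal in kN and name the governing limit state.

1989.1 kN (bolt shear governs)

Bolt shear: A_b = π(27)²/4 = 572.56 mm². φR_n = 0.75 × 579 × 572.56 × 8 × 1 = 1989.1 kN.
Bearing (25 mm plate, F_u = 400 MPa): end bolts L_c = 50 − 30/2 = 35, R_n = min(1.2×35×25×400, 2.4×27×25×400) = 420 kN/bolt; interior L_c = 97 − 30 = 67, R_n = 648 kN/bolt. φR_n = 0.75 × (2×420 + 6×648) = 3546.0 kN.
Governing: min(1989.1, 3546.0) = 1989.1 kN → bolt shear.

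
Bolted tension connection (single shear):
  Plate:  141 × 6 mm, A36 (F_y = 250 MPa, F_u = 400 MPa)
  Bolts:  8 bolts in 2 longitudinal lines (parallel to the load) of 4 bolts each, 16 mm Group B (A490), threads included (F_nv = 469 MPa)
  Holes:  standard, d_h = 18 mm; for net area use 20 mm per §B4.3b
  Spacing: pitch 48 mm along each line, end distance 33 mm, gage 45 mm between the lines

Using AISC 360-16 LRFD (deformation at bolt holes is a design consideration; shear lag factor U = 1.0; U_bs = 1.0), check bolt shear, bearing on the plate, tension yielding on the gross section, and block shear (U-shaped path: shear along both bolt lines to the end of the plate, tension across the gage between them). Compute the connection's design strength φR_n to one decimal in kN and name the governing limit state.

190.4 kN (gross-section yield governs)

Bolt shear: A_b = π(16)²/4 = 201.06 mm². φR_n = 0.75 × 469 × 201.06 × 8 × 1 = 565.8 kN.
Bearing (6 mm plate, F_u = 400 MPa): end bolts L_c = 33 − 18/2 = 24, R_n = min(1.2×24×6×400, 2.4×16×6×400) = 69.12 kN/bolt; interior L_c = 48 − 18 = 30, R_n = 86.4 kN/bolt. φR_n = 0.75 × (2×69.12 + 6×86.4) = 492.5 kN.
Tension yield (gross): A_g = 141×6 = 846 mm². φR_n = 0.90 × 250 × 846 = 190.4 kN.
Block shear: shear path 2×[33+3×48] = 2×177 mm, A_gv = 2124, A_nv = 2×(177 − 3.5×20)×6 = 1284 mm²; tension across gage: (45 − 1×20)×6 = 150 mm². R_n = min(0.6×400×1284, 0.6×250×2124) + 1.0×400×150 = min(308.16, 318.6) + 60 = 368.16 kN. φR_n = 0.75 × 368.16 = 276.1 kN.
Governing: min(565.8, 492.5, 190.4, 276.1) = 190.4 kN → gross-section yield.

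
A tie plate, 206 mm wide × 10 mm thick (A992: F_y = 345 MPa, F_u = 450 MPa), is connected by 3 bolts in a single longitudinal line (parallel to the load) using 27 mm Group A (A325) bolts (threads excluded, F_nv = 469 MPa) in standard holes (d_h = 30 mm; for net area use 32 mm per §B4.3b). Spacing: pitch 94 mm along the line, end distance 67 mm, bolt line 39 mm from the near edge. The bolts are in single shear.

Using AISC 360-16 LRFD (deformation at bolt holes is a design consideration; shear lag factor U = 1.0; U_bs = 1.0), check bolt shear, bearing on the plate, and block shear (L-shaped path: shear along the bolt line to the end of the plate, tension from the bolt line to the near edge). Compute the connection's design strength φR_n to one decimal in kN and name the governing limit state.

Bolt shear: A_b = π(27)²/4 = 572.56 mm². φR_n = 0.75 × 469 × 572.56 × 3 × 1 = 604.2 kN.
Bearing (10 mm plate, F_u = 450 MPa): end bolts L_c = 67 − 30/2 = 52, R_n = min(1.2×52×10×450, 2.4×27×10×450) = 280.8 kN/bolt; interior L_c = 94 − 30 = 64, R_n = 291.6 kN/bolt. φR_n = 0.75 × (1×280.8 + 2×291.6) = 648.0 kN.
Block shear: shear path 1×[67+2×94] = 1×255 mm, A_gv = 2550, A_nv = 1×(255 − 2.5×32)×10 = 1750 mm²; tension to near edge: (39 − 0.5×32)×10 = 230 mm². R_n = min(0.6×450×1750, 0.6×345×2550) + 1.0×450×230 = min(472.5, 527.85) + 103.5 = 576 kN. φR_n = 0.75 × 576 = 432.0 kN.
Governing: min(604.2, 648.0, 432.0) = 432.0 kN → block shear.

432.0 kN (block shear governs)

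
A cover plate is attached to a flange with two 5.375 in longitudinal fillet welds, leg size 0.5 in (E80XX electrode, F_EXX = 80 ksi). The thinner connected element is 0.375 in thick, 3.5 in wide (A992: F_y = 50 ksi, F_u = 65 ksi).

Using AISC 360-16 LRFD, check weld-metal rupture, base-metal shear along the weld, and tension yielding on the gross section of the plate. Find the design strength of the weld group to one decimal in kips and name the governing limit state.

Weld metal: throat = 0.707×0.5 = 0.3535 in, L = 2×5.375 = 10.75 in. φR_n = 0.75 × 0.6 × 80 × 0.3535 × 10.75 = 136.8 kips.
Base metal shear (0.375 in plate): yield φR_n = 1.0×0.6×50×0.375×10.75 = 120.9 kips; rupture φR_n = 0.75×0.6×65×0.375×10.75 = 117.9 kips; take 117.9 kips (rupture).
Tension yield (gross): A_g = 3.5×0.375 = 1.3125 in². φR_n = 0.90 × 50 × 1.3125 = 59.1 kips.
Governing: min(136.8, 117.9, 59.1) = 59.1 kips → gross-section yield.

59.1 kips (gross-section yield governs)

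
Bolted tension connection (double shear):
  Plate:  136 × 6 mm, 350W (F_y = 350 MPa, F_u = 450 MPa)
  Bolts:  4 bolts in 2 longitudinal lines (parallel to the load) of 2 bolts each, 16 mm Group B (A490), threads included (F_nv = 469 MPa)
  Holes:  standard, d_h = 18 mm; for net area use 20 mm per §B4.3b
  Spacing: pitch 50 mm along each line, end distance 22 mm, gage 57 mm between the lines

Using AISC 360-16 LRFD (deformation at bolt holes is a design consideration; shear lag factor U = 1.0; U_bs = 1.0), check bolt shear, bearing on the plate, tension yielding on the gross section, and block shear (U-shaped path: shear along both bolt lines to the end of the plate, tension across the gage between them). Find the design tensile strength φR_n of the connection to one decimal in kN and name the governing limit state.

177.0 kN (block shear governs)

Bolt shear: A_b = π(16)²/4 = 201.06 mm². φR_n = 0.75 × 469 × 201.06 × 4 × 2 = 565.8 kN.
Bearing (6 mm plate, F_u = 450 MPa): end bolts L_c = 22 − 18/2 = 13, R_n = min(1.2×13×6×450, 2.4×16×6×450) = 42.12 kN/bolt; interior L_c = 50 − 18 = 32, R_n = 103.68 kN/bolt. φR_n = 0.75 × (2×42.12 + 2×103.68) = 218.7 kN.
Tension yield (gross): A_g = 136×6 = 816 mm². φR_n = 0.90 × 350 × 816 = 257.0 kN.
Block shear: shear path 2×[22+1×50] = 2×72 mm, A_gv = 864, A_nv = 2×(72 − 1.5×20)×6 = 504 mm²; tension across gage: (57 − 1×20)×6 = 222 mm². R_n = min(0.6×450×504, 0.6×350×864) + 1.0×450×222 = min(136.08, 181.44) + 99.9 = 235.98 kN. φR_n = 0.75 × 235.98 = 177.0 kN.
Governing: min(565.8, 218.7, 257.0, 177.0) = 177.0 kN → block shear.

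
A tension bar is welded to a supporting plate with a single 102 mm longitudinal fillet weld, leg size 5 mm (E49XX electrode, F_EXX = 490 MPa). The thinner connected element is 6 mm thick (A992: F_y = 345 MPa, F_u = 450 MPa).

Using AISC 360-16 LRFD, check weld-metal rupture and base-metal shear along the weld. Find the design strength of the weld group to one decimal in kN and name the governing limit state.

Weld metal: throat = 0.707×5 = 3.535 mm, L = 102 mm. φR_n = 0.75 × 0.6 × 490 × 3.535 × 102 = 79.5 kN.
Base metal shear (6 mm plate): yield φR_n = 1.0×0.6×345×6×102 = 126.7 kN; rupture φR_n = 0.75×0.6×450×6×102 = 123.9 kN; take 123.9 kN (rupture).
Governing: min(79.5, 123.9) = 79.5 kN → weld metal.

79.5 kN (weld metal governs)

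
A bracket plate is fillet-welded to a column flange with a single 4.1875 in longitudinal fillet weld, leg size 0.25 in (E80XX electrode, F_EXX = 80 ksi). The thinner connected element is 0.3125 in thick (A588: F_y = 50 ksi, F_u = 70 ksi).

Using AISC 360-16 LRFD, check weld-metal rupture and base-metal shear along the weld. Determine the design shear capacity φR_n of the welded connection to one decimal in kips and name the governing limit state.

26.6 kips (weld metal governs)

Weld metal: throat = 0.707×0.25 = 0.17675 in, L = 4.1875 in. φR_n = 0.75 × 0.6 × 80 × 0.17675 × 4.1875 = 26.6 kips.
Base metal shear (0.3125 in plate): yield φR_n = 1.0×0.6×50×0.3125×4.1875 = 39.3 kips; rupture φR_n = 0.75×0.6×70×0.3125×4.1875 = 41.2 kips; take 39.3 kips (yield).
Governing: min(26.6, 39.3) = 26.6 kips → weld metal.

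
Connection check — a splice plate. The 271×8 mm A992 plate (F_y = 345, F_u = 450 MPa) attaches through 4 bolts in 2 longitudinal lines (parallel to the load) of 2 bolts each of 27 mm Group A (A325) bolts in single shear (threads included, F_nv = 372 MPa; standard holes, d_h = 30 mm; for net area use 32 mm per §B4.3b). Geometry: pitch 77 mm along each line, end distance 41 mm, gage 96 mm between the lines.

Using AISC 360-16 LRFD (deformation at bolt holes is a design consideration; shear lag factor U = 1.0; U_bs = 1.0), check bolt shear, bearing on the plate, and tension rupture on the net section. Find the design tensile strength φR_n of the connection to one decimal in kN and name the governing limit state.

Bolt shear: A_b = π(27)²/4 = 572.56 mm². φR_n = 0.75 × 372 × 572.56 × 4 × 1 = 639.0 kN.
Bearing (8 mm plate, F_u = 450 MPa): end bolts L_c = 41 − 30/2 = 26, R_n = min(1.2×26×8×450, 2.4×27×8×450) = 112.32 kN/bolt; interior L_c = 77 − 30 = 47, R_n = 203.04 kN/bolt. φR_n = 0.75 × (2×112.32 + 2×203.04) = 473.0 kN.
Tension rupture (net): A_n = (271 − 2×32)×8 = 1656 mm² (U = 1.0, A_e = A_n). φR_n = 0.75 × 450 × 1656 = 558.9 kN.
Governing: min(639.0, 473.0, 558.9) = 473.0 kN → bearing.

473.0 kN (bearing governs)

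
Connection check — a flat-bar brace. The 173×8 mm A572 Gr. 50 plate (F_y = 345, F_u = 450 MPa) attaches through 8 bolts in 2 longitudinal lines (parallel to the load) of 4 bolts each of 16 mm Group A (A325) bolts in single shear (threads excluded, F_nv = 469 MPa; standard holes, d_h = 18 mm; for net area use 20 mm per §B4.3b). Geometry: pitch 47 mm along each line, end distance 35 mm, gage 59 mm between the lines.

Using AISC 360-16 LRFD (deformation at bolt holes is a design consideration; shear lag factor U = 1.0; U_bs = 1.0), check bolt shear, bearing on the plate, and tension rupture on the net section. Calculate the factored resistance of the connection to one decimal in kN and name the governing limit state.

359.1 kN (net-section rupture governs)

Bolt shear: A_b = π(16)²/4 = 201.06 mm². φR_n = 0.75 × 469 × 201.06 × 8 × 1 = 565.8 kN.
Bearing (8 mm plate, F_u = 450 MPa): end bolts L_c = 35 − 18/2 = 26, R_n = min(1.2×26×8×450, 2.4×16×8×450) = 112.32 kN/bolt; interior L_c = 47 − 18 = 29, R_n = 125.28 kN/bolt. φR_n = 0.75 × (2×112.32 + 6×125.28) = 732.2 kN.
Tension rupture (net): A_n = (173 − 2×20)×8 = 1064 mm² (U = 1.0, A_e = A_n). φR_n = 0.75 × 450 × 1064 = 359.1 kN.
Governing: min(565.8, 732.2, 359.1) = 359.1 kN → net-section rupture.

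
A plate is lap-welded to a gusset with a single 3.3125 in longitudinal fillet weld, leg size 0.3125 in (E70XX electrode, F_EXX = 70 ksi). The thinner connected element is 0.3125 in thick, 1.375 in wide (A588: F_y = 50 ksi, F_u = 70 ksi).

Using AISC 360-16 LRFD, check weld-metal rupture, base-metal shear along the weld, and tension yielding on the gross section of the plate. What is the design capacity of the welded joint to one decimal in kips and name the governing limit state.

Weld metal: throat = 0.707×0.3125 = 0.22094 in, L = 3.3125 in. φR_n = 0.75 × 0.6 × 70 × 0.22094 × 3.3125 = 23.1 kips.
Base metal shear (0.3125 in plate): yield φR_n = 1.0×0.6×50×0.3125×3.3125 = 31.1 kips; rupture φR_n = 0.75×0.6×70×0.3125×3.3125 = 32.6 kips; take 31.1 kips (yield).
Tension yield (gross): A_g = 1.375×0.3125 = 0.42969 in². φR_n = 0.90 × 50 × 0.42969 = 19.3 kips.
Governing: min(23.1, 31.1, 19.3) = 19.3 kips → gross-section yield.

19.3 kips (gross-section yield governs)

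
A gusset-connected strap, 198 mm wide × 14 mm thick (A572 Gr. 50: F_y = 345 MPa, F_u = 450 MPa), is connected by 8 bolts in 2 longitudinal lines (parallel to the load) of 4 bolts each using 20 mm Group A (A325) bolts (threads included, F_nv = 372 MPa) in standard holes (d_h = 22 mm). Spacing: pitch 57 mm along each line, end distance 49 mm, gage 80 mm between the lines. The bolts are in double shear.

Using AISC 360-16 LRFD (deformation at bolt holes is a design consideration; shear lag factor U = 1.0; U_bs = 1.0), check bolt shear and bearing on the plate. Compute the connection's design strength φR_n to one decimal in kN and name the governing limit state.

1402.4 kN (bolt shear governs)

Bolt shear: A_b = π(20)²/4 = 314.16 mm². φR_n = 0.75 × 372 × 314.16 × 8 × 2 = 1402.4 kN.
Bearing (14 mm plate, F_u = 450 MPa): end bolts L_c = 49 − 22/2 = 38, R_n = min(1.2×38×14×450, 2.4×20×14×450) = 287.28 kN/bolt; interior L_c = 57 − 22 = 35, R_n = 264.6 kN/bolt. φR_n = 0.75 × (2×287.28 + 6×264.6) = 1621.6 kN.
Governing: min(1402.4, 1621.6) = 1402.4 kN → bolt shear.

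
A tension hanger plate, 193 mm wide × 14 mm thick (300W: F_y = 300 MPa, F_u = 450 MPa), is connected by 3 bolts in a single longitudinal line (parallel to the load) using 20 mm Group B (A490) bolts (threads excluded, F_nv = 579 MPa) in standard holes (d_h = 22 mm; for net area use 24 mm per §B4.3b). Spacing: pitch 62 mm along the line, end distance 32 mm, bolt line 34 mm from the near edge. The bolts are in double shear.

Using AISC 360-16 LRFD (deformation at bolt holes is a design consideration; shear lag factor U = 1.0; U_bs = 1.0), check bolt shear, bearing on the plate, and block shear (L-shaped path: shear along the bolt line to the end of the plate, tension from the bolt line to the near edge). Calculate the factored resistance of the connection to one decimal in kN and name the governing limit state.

Bolt shear: A_b = π(20)²/4 = 314.16 mm². φR_n = 0.75 × 579 × 314.16 × 3 × 2 = 818.5 kN.
Bearing (14 mm plate, F_u = 450 MPa): end bolts L_c = 32 − 22/2 = 21, R_n = min(1.2×21×14×450, 2.4×20×14×450) = 158.76 kN/bolt; interior L_c = 62 − 22 = 40, R_n = 302.4 kN/bolt. φR_n = 0.75 × (1×158.76 + 2×302.4) = 572.7 kN.
Block shear: shear path 1×[32+2×62] = 1×156 mm, A_gv = 2184, A_nv = 1×(156 − 2.5×24)×14 = 1344 mm²; tension to near edge: (34 − 0.5×24)×14 = 308 mm². R_n = min(0.6×450×1344, 0.6×300×2184) + 1.0×450×308 = min(362.88, 393.12) + 138.6 = 501.48 kN. φR_n = 0.75 × 501.48 = 376.1 kN.
Governing: min(818.5, 572.7, 376.1) = 376.1 kN → block shear.

376.1 kN (block shear governs)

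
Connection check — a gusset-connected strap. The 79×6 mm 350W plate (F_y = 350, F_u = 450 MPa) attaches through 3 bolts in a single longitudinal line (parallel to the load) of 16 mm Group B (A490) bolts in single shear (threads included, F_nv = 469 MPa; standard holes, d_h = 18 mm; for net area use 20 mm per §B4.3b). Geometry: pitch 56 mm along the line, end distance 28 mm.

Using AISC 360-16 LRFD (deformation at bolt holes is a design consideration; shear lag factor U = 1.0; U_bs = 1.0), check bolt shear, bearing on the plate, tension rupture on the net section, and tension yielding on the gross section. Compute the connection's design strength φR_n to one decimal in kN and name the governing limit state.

Bolt shear: A_b = π(16)²/4 = 201.06 mm². φR_n = 0.75 × 469 × 201.06 × 3 × 1 = 212.2 kN.
Bearing (6 mm plate, F_u = 450 MPa): end bolts L_c = 28 − 18/2 = 19, R_n = min(1.2×19×6×450, 2.4×16×6×450) = 61.56 kN/bolt; interior L_c = 56 − 18 = 38, R_n = 103.68 kN/bolt. φR_n = 0.75 × (1×61.56 + 2×103.68) = 201.7 kN.
Tension rupture (net): A_n = (79 − 1×20)×6 = 354 mm² (U = 1.0, A_e = A_n). φR_n = 0.75 × 450 × 354 = 119.5 kN.
Tension yield (gross): A_g = 79×6 = 474 mm². φR_n = 0.90 × 350 × 474 = 149.3 kN.
Governing: min(212.2, 201.7, 119.5, 149.3) = 119.5 kN → net-section rupture.

119.5 kN (net-section rupture governs)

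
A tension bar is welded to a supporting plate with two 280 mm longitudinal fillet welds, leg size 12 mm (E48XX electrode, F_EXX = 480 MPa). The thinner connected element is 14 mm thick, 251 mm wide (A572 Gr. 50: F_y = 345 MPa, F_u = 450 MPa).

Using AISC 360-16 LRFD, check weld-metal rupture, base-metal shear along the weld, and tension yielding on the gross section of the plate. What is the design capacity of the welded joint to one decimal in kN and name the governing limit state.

1026.2 kN (weld metal governs)

Weld metal: throat = 0.707×12 = 8.484 mm, L = 2×280 = 560 mm. φR_n = 0.75 × 0.6 × 480 × 8.484 × 560 = 1026.2 kN.
Base metal shear (14 mm plate): yield φR_n = 1.0×0.6×345×14×560 = 1622.9 kN; rupture φR_n = 0.75×0.6×450×14×560 = 1587.6 kN; take 1587.6 kN (rupture).
Tension yield (gross): A_g = 251×14 = 3514 mm². φR_n = 0.90 × 345 × 3514 = 1091.1 kN.
Governing: min(1026.2, 1587.6, 1091.1) = 1026.2 kN → weld metal.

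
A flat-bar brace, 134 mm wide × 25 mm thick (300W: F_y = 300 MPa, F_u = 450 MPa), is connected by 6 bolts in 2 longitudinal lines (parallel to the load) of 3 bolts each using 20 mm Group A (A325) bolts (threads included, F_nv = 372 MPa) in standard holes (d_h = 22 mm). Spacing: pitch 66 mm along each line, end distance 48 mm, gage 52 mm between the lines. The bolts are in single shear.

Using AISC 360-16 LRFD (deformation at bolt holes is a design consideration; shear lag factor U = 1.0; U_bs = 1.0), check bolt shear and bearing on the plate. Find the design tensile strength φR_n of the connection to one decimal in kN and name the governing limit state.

525.9 kN (bolt shear governs)

Bolt shear: A_b = π(20)²/4 = 314.16 mm². φR_n = 0.75 × 372 × 314.16 × 6 × 1 = 525.9 kN.
Bearing (25 mm plate, F_u = 450 MPa): end bolts L_c = 48 − 22/2 = 37, R_n = min(1.2×37×25×450, 2.4×20×25×450) = 499.5 kN/bolt; interior L_c = 66 − 22 = 44, R_n = 540 kN/bolt. φR_n = 0.75 × (2×499.5 + 4×540) = 2369.3 kN.
Governing: min(525.9, 2369.3) = 525.9 kN → bolt shear.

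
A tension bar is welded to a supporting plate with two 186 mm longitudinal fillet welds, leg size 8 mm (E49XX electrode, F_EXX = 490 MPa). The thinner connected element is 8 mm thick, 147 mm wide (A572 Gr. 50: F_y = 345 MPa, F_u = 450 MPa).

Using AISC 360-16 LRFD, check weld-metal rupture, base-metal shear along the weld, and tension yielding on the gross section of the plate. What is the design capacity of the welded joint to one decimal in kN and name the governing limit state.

365.1 kN (gross-section yield governs)

Weld metal: throat = 0.707×8 = 5.656 mm, L = 2×186 = 372 mm. φR_n = 0.75 × 0.6 × 490 × 5.656 × 372 = 463.9 kN.
Base metal shear (8 mm plate): yield φR_n = 1.0×0.6×345×8×372 = 616.0 kN; rupture φR_n = 0.75×0.6×450×8×372 = 602.6 kN; take 602.6 kN (rupture).
Tension yield (gross): A_g = 147×8 = 1176 mm². φR_n = 0.90 × 345 × 1176 = 365.1 kN.
Governing: min(463.9, 602.6, 365.1) = 365.1 kN → gross-section yield.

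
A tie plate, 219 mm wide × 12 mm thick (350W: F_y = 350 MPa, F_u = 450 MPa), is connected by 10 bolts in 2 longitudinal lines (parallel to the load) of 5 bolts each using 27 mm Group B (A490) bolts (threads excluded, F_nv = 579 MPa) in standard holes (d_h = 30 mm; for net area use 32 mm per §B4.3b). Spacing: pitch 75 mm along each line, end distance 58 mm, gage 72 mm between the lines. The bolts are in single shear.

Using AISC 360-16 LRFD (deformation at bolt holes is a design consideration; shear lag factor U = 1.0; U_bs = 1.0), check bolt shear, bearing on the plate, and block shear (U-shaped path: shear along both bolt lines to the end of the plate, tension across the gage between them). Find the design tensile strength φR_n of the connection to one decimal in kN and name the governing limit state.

1202.0 kN (block shear governs)

Bolt shear: A_b = π(27)²/4 = 572.56 mm². φR_n = 0.75 × 579 × 572.56 × 10 × 1 = 2486.3 kN.
Bearing (12 mm plate, F_u = 450 MPa): end bolts L_c = 58 − 30/2 = 43, R_n = min(1.2×43×12×450, 2.4×27×12×450) = 278.64 kN/bolt; interior L_c = 75 − 30 = 45, R_n = 291.6 kN/bolt. φR_n = 0.75 × (2×278.64 + 8×291.6) = 2167.6 kN.
Block shear: shear path 2×[58+4×75] = 2×358 mm, A_gv = 8592, A_nv = 2×(358 − 4.5×32)×12 = 5136 mm²; tension across gage: (72 − 1×32)×12 = 480 mm². R_n = min(0.6×450×5136, 0.6×350×8592) + 1.0×450×480 = min(1386.7, 1804.3) + 216 = 1602.7 kN. φR_n = 0.75 × 1602.7 = 1202.0 kN.
Governing: min(2486.3, 2167.6, 1202.0) = 1202.0 kN → block shear.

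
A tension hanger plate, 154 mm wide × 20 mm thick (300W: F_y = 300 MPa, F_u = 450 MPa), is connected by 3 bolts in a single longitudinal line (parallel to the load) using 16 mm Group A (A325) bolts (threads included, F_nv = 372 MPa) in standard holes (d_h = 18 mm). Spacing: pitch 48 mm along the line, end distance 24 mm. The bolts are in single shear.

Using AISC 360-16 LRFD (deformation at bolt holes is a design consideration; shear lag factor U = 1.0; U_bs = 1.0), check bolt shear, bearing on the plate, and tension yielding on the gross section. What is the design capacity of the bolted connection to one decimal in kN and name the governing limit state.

168.3 kN (bolt shear governs)

Bolt shear: A_b = π(16)²/4 = 201.06 mm². φR_n = 0.75 × 372 × 201.06 × 3 × 1 = 168.3 kN.
Bearing (20 mm plate, F_u = 450 MPa): end bolts L_c = 24 − 18/2 = 15, R_n = min(1.2×15×20×450, 2.4×16×20×450) = 162 kN/bolt; interior L_c = 48 − 18 = 30, R_n = 324 kN/bolt. φR_n = 0.75 × (1×162 + 2×324) = 607.5 kN.
Tension yield (gross): A_g = 154×20 = 3080 mm². φR_n = 0.90 × 300 × 3080 = 831.6 kN.
Governing: min(168.3, 607.5, 831.6) = 168.3 kN → bolt shear.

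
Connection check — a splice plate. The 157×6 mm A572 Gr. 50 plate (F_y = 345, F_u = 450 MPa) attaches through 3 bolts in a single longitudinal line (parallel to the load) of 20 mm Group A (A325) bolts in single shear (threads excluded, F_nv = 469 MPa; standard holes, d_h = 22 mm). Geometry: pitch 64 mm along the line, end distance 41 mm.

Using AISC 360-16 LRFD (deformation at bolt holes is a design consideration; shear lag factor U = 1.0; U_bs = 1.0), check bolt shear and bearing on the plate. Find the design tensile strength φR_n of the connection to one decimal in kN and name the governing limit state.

267.3 kN (bearing governs)

Bolt shear: A_b = π(20)²/4 = 314.16 mm². φR_n = 0.75 × 469 × 314.16 × 3 × 1 = 331.5 kN.
Bearing (6 mm plate, F_u = 450 MPa): end bolts L_c = 41 − 22/2 = 30, R_n = min(1.2×30×6×450, 2.4×20×6×450) = 97.2 kN/bolt; interior L_c = 64 − 22 = 42, R_n = 129.6 kN/bolt. φR_n = 0.75 × (1×97.2 + 2×129.6) = 267.3 kN.
Governing: min(331.5, 267.3) = 267.3 kN → bearing.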